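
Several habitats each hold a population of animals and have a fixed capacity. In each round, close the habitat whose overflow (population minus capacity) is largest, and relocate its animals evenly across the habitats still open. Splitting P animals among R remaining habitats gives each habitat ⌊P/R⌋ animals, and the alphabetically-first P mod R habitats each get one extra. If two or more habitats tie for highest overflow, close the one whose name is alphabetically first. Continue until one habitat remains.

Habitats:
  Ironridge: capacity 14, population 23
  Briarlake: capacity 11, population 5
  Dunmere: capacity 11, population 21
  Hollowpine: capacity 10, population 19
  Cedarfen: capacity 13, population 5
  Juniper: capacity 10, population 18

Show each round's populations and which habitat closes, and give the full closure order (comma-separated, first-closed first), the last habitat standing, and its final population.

Closure order: Dunmere, Hollowpine, Ironridge, Juniper, Briarlake
Last habitat: Cedarfen with 91 animals

Round 1: Briarlake=5 Cedarfen=5 Dunmere=21 Hollowpine=19 Ironridge=23 Juniper=18 → close Dunmere (overflow 10)
  21÷5 = 4 each, +1 to first 1
Round 2: Briarlake=10 Cedarfen=9 Hollowpine=23 Ironridge=27 Juniper=22 → close Hollowpine (overflow 13)
  23÷4 = 5 each, +1 to first 3
Round 3: Briarlake=16 Cedarfen=15 Ironridge=33 Juniper=27 → close Ironridge (overflow 19)
  33÷3 = 11 each, +1 to first 0
Round 4: Briarlake=27 Cedarfen=26 Juniper=38 → close Juniper (overflow 28)
  38÷2 = 19 each, +1 to first 0
Round 5: Briarlake=46 Cedarfen=45 → close Briarlake (overflow 35)
  46÷1 = 46 each, +1 to first 0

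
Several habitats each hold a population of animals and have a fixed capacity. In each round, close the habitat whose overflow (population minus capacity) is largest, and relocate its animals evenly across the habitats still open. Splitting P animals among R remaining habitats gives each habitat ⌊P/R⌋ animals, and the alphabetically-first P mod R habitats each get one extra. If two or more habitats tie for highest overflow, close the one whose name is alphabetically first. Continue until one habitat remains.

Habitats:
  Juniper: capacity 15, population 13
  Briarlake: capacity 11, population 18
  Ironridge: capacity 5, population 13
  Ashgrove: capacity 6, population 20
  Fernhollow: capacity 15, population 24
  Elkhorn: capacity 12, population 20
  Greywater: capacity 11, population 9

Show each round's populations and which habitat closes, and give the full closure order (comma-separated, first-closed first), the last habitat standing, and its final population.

Round 1: Ashgrove=20 Briarlake=18 Elkhorn=20 Fernhollow=24 Greywater=9 Ironridge=13 Juniper=13 → close Ashgrove (overflow 14)
  20÷6 = 3 each, +1 to first 2
Round 2: Briarlake=22 Elkhorn=24 Fernhollow=27 Greywater=12 Ironridge=16 Juniper=16 → close Elkhorn (overflow 12)
  24÷5 = 4 each, +1 to first 4
Round 3: Briarlake=27 Fernhollow=32 Greywater=17 Ironridge=21 Juniper=20 → close Fernhollow (overflow 17)
  32÷4 = 8 each, +1 to first 0
Round 4: Briarlake=35 Greywater=25 Ironridge=29 Juniper=28 → close Briarlake (overflow 24)
  35÷3 = 11 each, +1 to first 2
Round 5: Greywater=37 Ironridge=41 Juniper=39 → close Ironridge (overflow 36)
  41÷2 = 20 each, +1 to first 1
Round 6: Greywater=58 Juniper=59 → close Greywater (overflow 47)
  58÷1 = 58 each, +1 to first 0

Closure order: Ashgrove, Elkhorn, Fernhollow, Briarlake, Ironridge, Greywater
Last habitat: Juniper with 117 animals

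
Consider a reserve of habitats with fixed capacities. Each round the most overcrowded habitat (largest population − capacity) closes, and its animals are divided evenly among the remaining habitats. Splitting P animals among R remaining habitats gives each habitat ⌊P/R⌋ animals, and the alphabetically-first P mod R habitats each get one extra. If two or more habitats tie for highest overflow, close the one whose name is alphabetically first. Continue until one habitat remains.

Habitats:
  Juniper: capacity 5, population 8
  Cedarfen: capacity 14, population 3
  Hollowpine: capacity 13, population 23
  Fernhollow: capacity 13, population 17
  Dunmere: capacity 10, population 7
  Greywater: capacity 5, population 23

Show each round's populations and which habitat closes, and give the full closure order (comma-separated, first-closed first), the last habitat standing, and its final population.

Round 1: Cedarfen=3 Dunmere=7 Fernhollow=17 Greywater=23 Hollowpine=23 Juniper=8 → close Greywater (overflow 18)
  23÷5 = 4 each, +1 to first 3
Round 2: Cedarfen=8 Dunmere=12 Fernhollow=22 Hollowpine=27 Juniper=12 → close Hollowpine (overflow 14)
  27÷4 = 6 each, +1 to first 3
Round 3: Cedarfen=15 Dunmere=19 Fernhollow=29 Juniper=18 → close Fernhollow (overflow 16)
  29÷3 = 9 each, +1 to first 2
Round 4: Cedarfen=25 Dunmere=29 Juniper=27 → close Juniper (overflow 22)
  27÷2 = 13 each, +1 to first 1
Round 5: Cedarfen=39 Dunmere=42 → close Dunmere (overflow 32)
  42÷1 = 42 each, +1 to first 0

Closure order: Greywater, Hollowpine, Fernhollow, Juniper, Dunmere
Last habitat: Cedarfen with 81 animals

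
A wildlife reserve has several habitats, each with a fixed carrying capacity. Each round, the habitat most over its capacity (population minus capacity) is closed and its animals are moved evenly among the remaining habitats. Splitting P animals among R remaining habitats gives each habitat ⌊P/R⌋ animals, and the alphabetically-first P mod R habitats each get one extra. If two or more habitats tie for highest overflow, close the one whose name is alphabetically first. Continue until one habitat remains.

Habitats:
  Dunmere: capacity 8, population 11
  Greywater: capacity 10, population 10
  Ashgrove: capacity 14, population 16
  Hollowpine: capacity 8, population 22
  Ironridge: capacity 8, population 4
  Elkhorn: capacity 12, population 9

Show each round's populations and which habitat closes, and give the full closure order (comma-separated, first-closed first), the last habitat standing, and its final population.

Round 1: Ashgrove=16 Dunmere=11 Elkhorn=9 Greywater=10 Hollowpine=22 Ironridge=4 → close Hollowpine (overflow 14)
  22÷5 = 4 each, +1 to first 2
Round 2: Ashgrove=21 Dunmere=16 Elkhorn=13 Greywater=14 Ironridge=8 → close Dunmere (overflow 8)
  16÷4 = 4 each, +1 to first 0
Round 3: Ashgrove=25 Elkhorn=17 Greywater=18 Ironridge=12 → close Ashgrove (overflow 11)
  25÷3 = 8 each, +1 to first 1
Round 4: Elkhorn=26 Greywater=26 Ironridge=20 → close Greywater (overflow 16)
  26÷2 = 13 each, +1 to first 0
Round 5: Elkhorn=39 Ironridge=33 → close Elkhorn (overflow 27)
  39÷1 = 39 each, +1 to first 0

Closure order: Hollowpine, Dunmere, Ashgrove, Greywater, Elkhorn
Last habitat: Ironridge with 72 animals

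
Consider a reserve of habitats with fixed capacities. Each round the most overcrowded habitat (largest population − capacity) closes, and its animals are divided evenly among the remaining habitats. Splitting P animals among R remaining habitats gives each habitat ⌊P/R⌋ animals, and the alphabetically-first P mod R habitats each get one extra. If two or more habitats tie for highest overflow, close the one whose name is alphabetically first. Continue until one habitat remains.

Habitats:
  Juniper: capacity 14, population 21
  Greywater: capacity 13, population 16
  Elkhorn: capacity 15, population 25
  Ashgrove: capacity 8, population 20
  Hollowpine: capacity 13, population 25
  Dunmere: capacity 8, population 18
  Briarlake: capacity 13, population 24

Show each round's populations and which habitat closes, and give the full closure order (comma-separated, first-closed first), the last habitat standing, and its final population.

Closure order: Ashgrove, Briarlake, Dunmere, Hollowpine, Elkhorn, Juniper
Last habitat: Greywater with 149 animals

Round 1: Ashgrove=20 Briarlake=24 Dunmere=18 Elkhorn=25 Greywater=16 Hollowpine=25 Juniper=21 → close Ashgrove (overflow 12)
  20÷6 = 3 each, +1 to first 2
Round 2: Briarlake=28 Dunmere=22 Elkhorn=28 Greywater=19 Hollowpine=28 Juniper=24 → close Briarlake (overflow 15)
  28÷5 = 5 each, +1 to first 3
Round 3: Dunmere=28 Elkhorn=34 Greywater=25 Hollowpine=33 Juniper=29 → close Dunmere (overflow 20)
  28÷4 = 7 each, +1 to first 0
Round 4: Elkhorn=41 Greywater=32 Hollowpine=40 Juniper=36 → close Hollowpine (overflow 27)
  40÷3 = 13 each, +1 to first 1
Round 5: Elkhorn=55 Greywater=45 Juniper=49 → close Elkhorn (overflow 40)
  55÷2 = 27 each, +1 to first 1
Round 6: Greywater=73 Juniper=76 → close Juniper (overflow 62)
  76÷1 = 76 each, +1 to first 0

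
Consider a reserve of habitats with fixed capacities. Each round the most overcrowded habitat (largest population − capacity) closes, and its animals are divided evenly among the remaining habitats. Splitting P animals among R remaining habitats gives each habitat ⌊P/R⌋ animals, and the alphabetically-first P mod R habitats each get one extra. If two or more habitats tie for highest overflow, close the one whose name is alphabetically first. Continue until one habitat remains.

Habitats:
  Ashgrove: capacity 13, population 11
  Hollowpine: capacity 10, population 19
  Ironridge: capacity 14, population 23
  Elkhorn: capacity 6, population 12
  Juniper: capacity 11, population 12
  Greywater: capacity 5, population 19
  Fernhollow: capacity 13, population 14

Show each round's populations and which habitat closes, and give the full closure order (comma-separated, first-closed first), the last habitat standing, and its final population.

Closure order: Greywater, Hollowpine, Ironridge, Elkhorn, Ashgrove, Fernhollow
Last habitat: Juniper with 110 animals

Round 1: Ashgrove=11 Elkhorn=12 Fernhollow=14 Greywater=19 Hollowpine=19 Ironridge=23 Juniper=12 → close Greywater (overflow 14)
  19÷6 = 3 each, +1 to first 1
Round 2: Ashgrove=15 Elkhorn=15 Fernhollow=17 Hollowpine=22 Ironridge=26 Juniper=15 → close Hollowpine (overflow 12)
  22÷5 = 4 each, +1 to first 2
Round 3: Ashgrove=20 Elkhorn=20 Fernhollow=21 Ironridge=30 Juniper=19 → close Ironridge (overflow 16)
  30÷4 = 7 each, +1 to first 2
Round 4: Ashgrove=28 Elkhorn=28 Fernhollow=28 Juniper=26 → close Elkhorn (overflow 22)
  28÷3 = 9 each, +1 to first 1
Round 5: Ashgrove=38 Fernhollow=37 Juniper=35 → close Ashgrove (overflow 25)
  38÷2 = 19 each, +1 to first 0
Round 6: Fernhollow=56 Juniper=54 → close Fernhollow (overflow 43)
  56÷1 = 56 each, +1 to first 0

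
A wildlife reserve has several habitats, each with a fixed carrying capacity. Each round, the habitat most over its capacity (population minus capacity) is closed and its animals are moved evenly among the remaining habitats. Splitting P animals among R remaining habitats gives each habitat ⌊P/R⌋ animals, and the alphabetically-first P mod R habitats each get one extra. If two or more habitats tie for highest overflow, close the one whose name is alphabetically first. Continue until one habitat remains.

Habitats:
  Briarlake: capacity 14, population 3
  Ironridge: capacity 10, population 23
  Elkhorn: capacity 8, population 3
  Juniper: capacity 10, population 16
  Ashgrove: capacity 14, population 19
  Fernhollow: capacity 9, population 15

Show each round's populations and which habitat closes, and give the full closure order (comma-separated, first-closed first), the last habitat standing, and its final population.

Closure order: Ironridge, Ashgrove, Fernhollow, Juniper, Elkhorn
Last habitat: Briarlake with 79 animals

Round 1: Ashgrove=19 Briarlake=3 Elkhorn=3 Fernhollow=15 Ironridge=23 Juniper=16 → close Ironridge (overflow 13)
  23÷5 = 4 each, +1 to first 3
Round 2: Ashgrove=24 Briarlake=8 Elkhorn=8 Fernhollow=19 Juniper=20 → close Ashgrove (overflow 10)
  24÷4 = 6 each, +1 to first 0
Round 3: Briarlake=14 Elkhorn=14 Fernhollow=25 Juniper=26 → close Fernhollow (overflow 16)
  25÷3 = 8 each, +1 to first 1
Round 4: Briarlake=23 Elkhorn=22 Juniper=34 → close Juniper (overflow 24)
  34÷2 = 17 each, +1 to first 0
Round 5: Briarlake=40 Elkhorn=39 → close Elkhorn (overflow 31)
  39÷1 = 39 each, +1 to first 0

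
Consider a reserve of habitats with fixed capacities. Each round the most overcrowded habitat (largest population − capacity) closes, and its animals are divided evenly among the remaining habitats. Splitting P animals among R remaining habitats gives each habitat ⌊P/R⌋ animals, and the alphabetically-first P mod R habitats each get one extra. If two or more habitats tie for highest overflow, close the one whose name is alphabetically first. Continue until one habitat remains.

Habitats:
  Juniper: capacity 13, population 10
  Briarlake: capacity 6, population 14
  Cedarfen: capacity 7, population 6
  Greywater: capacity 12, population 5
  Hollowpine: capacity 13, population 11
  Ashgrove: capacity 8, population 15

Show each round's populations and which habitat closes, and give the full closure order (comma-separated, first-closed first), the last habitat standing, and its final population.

Closure order: Briarlake, Ashgrove, Cedarfen, Hollowpine, Greywater
Last habitat: Juniper with 61 animals

Round 1: Ashgrove=15 Briarlake=14 Cedarfen=6 Greywater=5 Hollowpine=11 Juniper=10 → close Briarlake (overflow 8)
  14÷5 = 2 each, +1 to first 4
Round 2: Ashgrove=18 Cedarfen=9 Greywater=8 Hollowpine=14 Juniper=12 → close Ashgrove (overflow 10)
  18÷4 = 4 each, +1 to first 2
Round 3: Cedarfen=14 Greywater=13 Hollowpine=18 Juniper=16 → close Cedarfen (overflow 7)
  14÷3 = 4 each, +1 to first 2
Round 4: Greywater=18 Hollowpine=23 Juniper=20 → close Hollowpine (overflow 10)
  23÷2 = 11 each, +1 to first 1
Round 5: Greywater=30 Juniper=31 → close Greywater (overflow 18)
  30÷1 = 30 each, +1 to first 0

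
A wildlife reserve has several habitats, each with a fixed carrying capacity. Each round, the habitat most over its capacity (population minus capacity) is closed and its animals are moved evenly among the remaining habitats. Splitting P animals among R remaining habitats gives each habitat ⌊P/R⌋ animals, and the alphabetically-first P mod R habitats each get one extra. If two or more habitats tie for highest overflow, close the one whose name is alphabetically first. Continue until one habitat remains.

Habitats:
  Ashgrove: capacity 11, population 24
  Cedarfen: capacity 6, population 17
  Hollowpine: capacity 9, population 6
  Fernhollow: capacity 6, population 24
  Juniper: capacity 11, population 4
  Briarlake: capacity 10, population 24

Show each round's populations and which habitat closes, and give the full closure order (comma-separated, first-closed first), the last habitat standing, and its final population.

Round 1: Ashgrove=24 Briarlake=24 Cedarfen=17 Fernhollow=24 Hollowpine=6 Juniper=4 → close Fernhollow (overflow 18)
  24÷5 = 4 each, +1 to first 4
Round 2: Ashgrove=29 Briarlake=29 Cedarfen=22 Hollowpine=11 Juniper=8 → close Briarlake (overflow 19)
  29÷4 = 7 each, +1 to first 1
Round 3: Ashgrove=37 Cedarfen=29 Hollowpine=18 Juniper=15 → close Ashgrove (overflow 26)
  37÷3 = 12 each, +1 to first 1
Round 4: Cedarfen=42 Hollowpine=30 Juniper=27 → close Cedarfen (overflow 36)
  42÷2 = 21 each, +1 to first 0
Round 5: Hollowpine=51 Juniper=48 → close Hollowpine (overflow 42)
  51÷1 = 51 each, +1 to first 0

Closure order: Fernhollow, Briarlake, Ashgrove, Cedarfen, Hollowpine
Last habitat: Juniper with 99 animals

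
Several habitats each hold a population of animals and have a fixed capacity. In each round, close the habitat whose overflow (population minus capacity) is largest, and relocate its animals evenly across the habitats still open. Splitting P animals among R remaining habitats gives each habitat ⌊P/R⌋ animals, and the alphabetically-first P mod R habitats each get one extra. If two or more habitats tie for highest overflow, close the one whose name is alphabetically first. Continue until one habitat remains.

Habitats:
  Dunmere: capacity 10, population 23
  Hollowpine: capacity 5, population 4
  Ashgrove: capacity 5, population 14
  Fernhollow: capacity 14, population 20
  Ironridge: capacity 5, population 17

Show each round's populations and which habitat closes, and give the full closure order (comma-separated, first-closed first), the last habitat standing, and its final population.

Round 1: Ashgrove=14 Dunmere=23 Fernhollow=20 Hollowpine=4 Ironridge=17 → close Dunmere (overflow 13)
  23÷4 = 5 each, +1 to first 3
Round 2: Ashgrove=20 Fernhollow=26 Hollowpine=10 Ironridge=22 → close Ironridge (overflow 17)
  22÷3 = 7 each, +1 to first 1
Round 3: Ashgrove=28 Fernhollow=33 Hollowpine=17 → close Ashgrove (overflow 23)
  28÷2 = 14 each, +1 to first 0
Round 4: Fernhollow=47 Hollowpine=31 → close Fernhollow (overflow 33)
  47÷1 = 47 each, +1 to first 0

Closure order: Dunmere, Ironridge, Ashgrove, Fernhollow
Last habitat: Hollowpine with 78 animals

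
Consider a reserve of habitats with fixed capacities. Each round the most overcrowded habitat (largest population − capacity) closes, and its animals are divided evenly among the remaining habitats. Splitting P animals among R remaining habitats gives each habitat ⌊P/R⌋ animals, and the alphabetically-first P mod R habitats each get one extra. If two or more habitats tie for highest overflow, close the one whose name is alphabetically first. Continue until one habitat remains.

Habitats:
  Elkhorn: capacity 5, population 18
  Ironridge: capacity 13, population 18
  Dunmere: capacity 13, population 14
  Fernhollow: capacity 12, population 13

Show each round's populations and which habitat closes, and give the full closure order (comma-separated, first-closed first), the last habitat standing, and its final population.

Closure order: Elkhorn, Ironridge, Dunmere
Last habitat: Fernhollow with 63 animals

Round 1: Dunmere=14 Elkhorn=18 Fernhollow=13 Ironridge=18 → close Elkhorn (overflow 13)
  18÷3 = 6 each, +1 to first 0
Round 2: Dunmere=20 Fernhollow=19 Ironridge=24 → close Ironridge (overflow 11)
  24÷2 = 12 each, +1 to first 0
Round 3: Dunmere=32 Fernhollow=31 → close Dunmere (overflow 19)
  32÷1 = 32 each, +1 to first 0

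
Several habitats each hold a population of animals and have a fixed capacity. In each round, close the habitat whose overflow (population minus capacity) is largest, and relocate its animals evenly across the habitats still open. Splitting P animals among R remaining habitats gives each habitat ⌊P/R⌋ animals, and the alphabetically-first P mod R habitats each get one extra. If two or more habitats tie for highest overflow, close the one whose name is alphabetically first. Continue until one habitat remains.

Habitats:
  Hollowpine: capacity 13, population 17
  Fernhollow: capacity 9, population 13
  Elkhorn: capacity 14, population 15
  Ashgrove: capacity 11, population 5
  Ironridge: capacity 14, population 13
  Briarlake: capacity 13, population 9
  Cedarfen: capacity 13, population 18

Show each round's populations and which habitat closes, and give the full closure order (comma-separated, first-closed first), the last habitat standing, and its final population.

Closure order: Cedarfen, Fernhollow, Hollowpine, Elkhorn, Ironridge, Ashgrove
Last habitat: Briarlake with 90 animals

Round 1: Ashgrove=5 Briarlake=9 Cedarfen=18 Elkhorn=15 Fernhollow=13 Hollowpine=17 Ironridge=13 → close Cedarfen (overflow 5)
  18÷6 = 3 each, +1 to first 0
Round 2: Ashgrove=8 Briarlake=12 Elkhorn=18 Fernhollow=16 Hollowpine=20 Ironridge=16 → close Fernhollow (overflow 7)
  16÷5 = 3 each, +1 to first 1
Round 3: Ashgrove=12 Briarlake=15 Elkhorn=21 Hollowpine=23 Ironridge=19 → close Hollowpine (overflow 10)
  23÷4 = 5 each, +1 to first 3
Round 4: Ashgrove=18 Briarlake=21 Elkhorn=27 Ironridge=24 → close Elkhorn (overflow 13)
  27÷3 = 9 each, +1 to first 0
Round 5: Ashgrove=27 Briarlake=30 Ironridge=33 → close Ironridge (overflow 19)
  33÷2 = 16 each, +1 to first 1
Round 6: Ashgrove=44 Briarlake=46 → close Ashgrove (overflow 33)
  44÷1 = 44 each, +1 to first 0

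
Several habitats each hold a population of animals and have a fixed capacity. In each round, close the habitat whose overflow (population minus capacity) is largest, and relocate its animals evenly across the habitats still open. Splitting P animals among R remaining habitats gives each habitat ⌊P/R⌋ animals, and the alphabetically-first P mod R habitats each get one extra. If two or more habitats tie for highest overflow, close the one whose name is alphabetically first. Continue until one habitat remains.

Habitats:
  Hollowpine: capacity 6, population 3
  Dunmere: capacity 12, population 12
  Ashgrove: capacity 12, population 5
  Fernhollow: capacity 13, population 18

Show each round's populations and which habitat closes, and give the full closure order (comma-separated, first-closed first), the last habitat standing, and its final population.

Round 1: Ashgrove=5 Dunmere=12 Fernhollow=18 Hollowpine=3 → close Fernhollow (overflow 5)
  18÷3 = 6 each, +1 to first 0
Round 2: Ashgrove=11 Dunmere=18 Hollowpine=9 → close Dunmere (overflow 6)
  18÷2 = 9 each, +1 to first 0
Round 3: Ashgrove=20 Hollowpine=18 → close Hollowpine (overflow 12)
  18÷1 = 18 each, +1 to first 0

Closure order: Fernhollow, Dunmere, Hollowpine
Last habitat: Ashgrove with 38 animals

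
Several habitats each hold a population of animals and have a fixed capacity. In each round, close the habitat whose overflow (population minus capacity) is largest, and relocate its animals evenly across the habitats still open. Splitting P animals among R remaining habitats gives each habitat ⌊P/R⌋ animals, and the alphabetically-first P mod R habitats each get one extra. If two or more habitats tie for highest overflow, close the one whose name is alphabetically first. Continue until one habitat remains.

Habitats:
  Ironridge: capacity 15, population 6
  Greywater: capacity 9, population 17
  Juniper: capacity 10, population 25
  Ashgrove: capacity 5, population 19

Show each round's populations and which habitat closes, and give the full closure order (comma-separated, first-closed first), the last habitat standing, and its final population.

Closure order: Juniper, Ashgrove, Greywater
Last habitat: Ironridge with 67 animals

Round 1: Ashgrove=19 Greywater=17 Ironridge=6 Juniper=25 → close Juniper (overflow 15)
  25÷3 = 8 each, +1 to first 1
Round 2: Ashgrove=28 Greywater=25 Ironridge=14 → close Ashgrove (overflow 23)
  28÷2 = 14 each, +1 to first 0
Round 3: Greywater=39 Ironridge=28 → close Greywater (overflow 30)
  39÷1 = 39 each, +1 to first 0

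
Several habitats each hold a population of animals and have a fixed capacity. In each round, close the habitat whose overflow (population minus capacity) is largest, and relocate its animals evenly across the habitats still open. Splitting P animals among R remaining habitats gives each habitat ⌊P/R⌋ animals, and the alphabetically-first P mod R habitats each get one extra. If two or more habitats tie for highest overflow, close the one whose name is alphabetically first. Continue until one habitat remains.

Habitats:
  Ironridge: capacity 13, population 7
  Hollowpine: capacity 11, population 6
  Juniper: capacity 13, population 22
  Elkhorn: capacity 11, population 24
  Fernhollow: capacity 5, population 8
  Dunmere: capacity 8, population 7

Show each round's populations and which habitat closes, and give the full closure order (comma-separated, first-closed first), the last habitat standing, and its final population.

Closure order: Elkhorn, Juniper, Fernhollow, Dunmere, Hollowpine
Last habitat: Ironridge with 74 animals

Round 1: Dunmere=7 Elkhorn=24 Fernhollow=8 Hollowpine=6 Ironridge=7 Juniper=22 → close Elkhorn (overflow 13)
  24÷5 = 4 each, +1 to first 4
Round 2: Dunmere=12 Fernhollow=13 Hollowpine=11 Ironridge=12 Juniper=26 → close Juniper (overflow 13)
  26÷4 = 6 each, +1 to first 2
Round 3: Dunmere=19 Fernhollow=20 Hollowpine=17 Ironridge=18 → close Fernhollow (overflow 15)
  20÷3 = 6 each, +1 to first 2
Round 4: Dunmere=26 Hollowpine=24 Ironridge=24 → close Dunmere (overflow 18)
  26÷2 = 13 each, +1 to first 0
Round 5: Hollowpine=37 Ironridge=37 → close Hollowpine (overflow 26)
  37÷1 = 37 each, +1 to first 0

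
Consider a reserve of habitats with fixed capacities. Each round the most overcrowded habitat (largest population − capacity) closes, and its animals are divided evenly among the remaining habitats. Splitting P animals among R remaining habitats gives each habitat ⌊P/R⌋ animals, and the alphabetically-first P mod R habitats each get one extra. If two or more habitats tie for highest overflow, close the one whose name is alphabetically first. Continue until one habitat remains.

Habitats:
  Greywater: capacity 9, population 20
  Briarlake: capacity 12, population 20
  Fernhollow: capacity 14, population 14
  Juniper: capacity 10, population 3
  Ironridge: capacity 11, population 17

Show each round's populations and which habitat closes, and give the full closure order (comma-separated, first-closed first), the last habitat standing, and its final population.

Closure order: Greywater, Briarlake, Ironridge, Fernhollow
Last habitat: Juniper with 74 animals

Round 1: Briarlake=20 Fernhollow=14 Greywater=20 Ironridge=17 Juniper=3 → close Greywater (overflow 11)
  20÷4 = 5 each, +1 to first 0
Round 2: Briarlake=25 Fernhollow=19 Ironridge=22 Juniper=8 → close Briarlake (overflow 13)
  25÷3 = 8 each, +1 to first 1
Round 3: Fernhollow=28 Ironridge=30 Juniper=16 → close Ironridge (overflow 19)
  30÷2 = 15 each, +1 to first 0
Round 4: Fernhollow=43 Juniper=31 → close Fernhollow (overflow 29)
  43÷1 = 43 each, +1 to first 0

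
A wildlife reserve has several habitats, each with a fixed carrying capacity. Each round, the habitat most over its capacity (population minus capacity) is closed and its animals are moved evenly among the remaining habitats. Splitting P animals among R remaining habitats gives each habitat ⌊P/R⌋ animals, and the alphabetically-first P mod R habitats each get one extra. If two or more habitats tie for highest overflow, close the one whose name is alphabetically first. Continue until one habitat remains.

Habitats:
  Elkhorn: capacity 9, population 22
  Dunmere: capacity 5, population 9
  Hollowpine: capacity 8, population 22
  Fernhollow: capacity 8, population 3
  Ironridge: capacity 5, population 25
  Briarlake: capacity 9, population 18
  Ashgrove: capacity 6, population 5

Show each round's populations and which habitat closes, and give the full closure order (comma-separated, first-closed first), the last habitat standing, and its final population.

Closure order: Ironridge, Hollowpine, Elkhorn, Briarlake, Dunmere, Ashgrove
Last habitat: Fernhollow with 104 animals

Round 1: Ashgrove=5 Briarlake=18 Dunmere=9 Elkhorn=22 Fernhollow=3 Hollowpine=22 Ironridge=25 → close Ironridge (overflow 20)
  25÷6 = 4 each, +1 to first 1
Round 2: Ashgrove=10 Briarlake=22 Dunmere=13 Elkhorn=26 Fernhollow=7 Hollowpine=26 → close Hollowpine (overflow 18)
  26÷5 = 5 each, +1 to first 1
Round 3: Ashgrove=16 Briarlake=27 Dunmere=18 Elkhorn=31 Fernhollow=12 → close Elkhorn (overflow 22)
  31÷4 = 7 each, +1 to first 3
Round 4: Ashgrove=24 Briarlake=35 Dunmere=26 Fernhollow=19 → close Briarlake (overflow 26)
  35÷3 = 11 each, +1 to first 2
Round 5: Ashgrove=36 Dunmere=38 Fernhollow=30 → close Dunmere (overflow 33)
  38÷2 = 19 each, +1 to first 0
Round 6: Ashgrove=55 Fernhollow=49 → close Ashgrove (overflow 49)
  55÷1 = 55 each, +1 to first 0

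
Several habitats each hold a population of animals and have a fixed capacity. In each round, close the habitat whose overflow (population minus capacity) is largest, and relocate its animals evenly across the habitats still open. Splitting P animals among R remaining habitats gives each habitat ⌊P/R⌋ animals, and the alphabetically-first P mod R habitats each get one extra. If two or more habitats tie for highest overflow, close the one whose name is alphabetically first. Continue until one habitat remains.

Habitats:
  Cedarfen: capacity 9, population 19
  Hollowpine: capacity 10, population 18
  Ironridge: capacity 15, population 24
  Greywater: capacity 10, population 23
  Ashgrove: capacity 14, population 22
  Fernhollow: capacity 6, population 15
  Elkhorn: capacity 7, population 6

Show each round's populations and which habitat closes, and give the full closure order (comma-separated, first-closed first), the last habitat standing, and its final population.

Closure order: Greywater, Cedarfen, Fernhollow, Ashgrove, Hollowpine, Ironridge
Last habitat: Elkhorn with 127 animals

Round 1: Ashgrove=22 Cedarfen=19 Elkhorn=6 Fernhollow=15 Greywater=23 Hollowpine=18 Ironridge=24 → close Greywater (overflow 13)
  23÷6 = 3 each, +1 to first 5
Round 2: Ashgrove=26 Cedarfen=23 Elkhorn=10 Fernhollow=19 Hollowpine=22 Ironridge=27 → close Cedarfen (overflow 14)
  23÷5 = 4 each, +1 to first 3
Round 3: Ashgrove=31 Elkhorn=15 Fernhollow=24 Hollowpine=26 Ironridge=31 → close Fernhollow (overflow 18)
  24÷4 = 6 each, +1 to first 0
Round 4: Ashgrove=37 Elkhorn=21 Hollowpine=32 Ironridge=37 → close Ashgrove (overflow 23)
  37÷3 = 12 each, +1 to first 1
Round 5: Elkhorn=34 Hollowpine=44 Ironridge=49 → close Hollowpine (overflow 34)
  44÷2 = 22 each, +1 to first 0
Round 6: Elkhorn=56 Ironridge=71 → close Ironridge (overflow 56)
  71÷1 = 71 each, +1 to first 0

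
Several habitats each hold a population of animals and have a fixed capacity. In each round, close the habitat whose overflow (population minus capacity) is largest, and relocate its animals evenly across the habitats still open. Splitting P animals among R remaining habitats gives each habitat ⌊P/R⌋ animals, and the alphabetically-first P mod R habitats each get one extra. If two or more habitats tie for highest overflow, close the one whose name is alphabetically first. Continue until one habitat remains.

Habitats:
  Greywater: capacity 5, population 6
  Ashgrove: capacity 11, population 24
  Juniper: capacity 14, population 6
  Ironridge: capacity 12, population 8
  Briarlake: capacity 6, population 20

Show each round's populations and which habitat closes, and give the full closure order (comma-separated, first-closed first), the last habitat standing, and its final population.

Closure order: Briarlake, Ashgrove, Greywater, Ironridge
Last habitat: Juniper with 64 animals

Round 1: Ashgrove=24 Briarlake=20 Greywater=6 Ironridge=8 Juniper=6 → close Briarlake (overflow 14)
  20÷4 = 5 each, +1 to first 0
Round 2: Ashgrove=29 Greywater=11 Ironridge=13 Juniper=11 → close Ashgrove (overflow 18)
  29÷3 = 9 each, +1 to first 2
Round 3: Greywater=21 Ironridge=23 Juniper=20 → close Greywater (overflow 16)
  21÷2 = 10 each, +1 to first 1
Round 4: Ironridge=34 Juniper=30 → close Ironridge (overflow 22)
  34÷1 = 34 each, +1 to first 0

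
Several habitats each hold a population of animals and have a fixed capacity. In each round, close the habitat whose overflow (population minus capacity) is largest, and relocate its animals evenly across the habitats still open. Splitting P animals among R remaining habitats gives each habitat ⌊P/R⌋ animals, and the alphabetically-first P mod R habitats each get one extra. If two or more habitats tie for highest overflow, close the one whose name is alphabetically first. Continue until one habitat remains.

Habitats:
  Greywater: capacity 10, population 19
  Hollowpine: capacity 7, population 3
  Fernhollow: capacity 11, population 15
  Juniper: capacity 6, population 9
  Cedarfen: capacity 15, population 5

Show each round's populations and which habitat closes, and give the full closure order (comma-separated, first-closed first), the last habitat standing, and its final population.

Closure order: Greywater, Fernhollow, Juniper, Hollowpine
Last habitat: Cedarfen with 51 animals

Round 1: Cedarfen=5 Fernhollow=15 Greywater=19 Hollowpine=3 Juniper=9 → close Greywater (overflow 9)
  19÷4 = 4 each, +1 to first 3
Round 2: Cedarfen=10 Fernhollow=20 Hollowpine=8 Juniper=13 → close Fernhollow (overflow 9)
  20÷3 = 6 each, +1 to first 2
Round 3: Cedarfen=17 Hollowpine=15 Juniper=19 → close Juniper (overflow 13)
  19÷2 = 9 each, +1 to first 1
Round 4: Cedarfen=27 Hollowpine=24 → close Hollowpine (overflow 17)
  24÷1 = 24 each, +1 to first 0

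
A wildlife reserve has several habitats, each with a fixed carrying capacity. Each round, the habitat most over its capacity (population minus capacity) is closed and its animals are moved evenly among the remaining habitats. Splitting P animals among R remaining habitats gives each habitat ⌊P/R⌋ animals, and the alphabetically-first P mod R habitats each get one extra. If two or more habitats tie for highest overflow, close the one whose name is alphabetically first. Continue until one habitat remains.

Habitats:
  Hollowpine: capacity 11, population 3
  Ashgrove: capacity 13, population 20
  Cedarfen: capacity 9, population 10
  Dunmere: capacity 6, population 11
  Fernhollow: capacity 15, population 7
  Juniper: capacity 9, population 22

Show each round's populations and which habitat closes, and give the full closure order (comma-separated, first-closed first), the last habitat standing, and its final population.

Round 1: Ashgrove=20 Cedarfen=10 Dunmere=11 Fernhollow=7 Hollowpine=3 Juniper=22 → close Juniper (overflow 13)
  22÷5 = 4 each, +1 to first 2
Round 2: Ashgrove=25 Cedarfen=15 Dunmere=15 Fernhollow=11 Hollowpine=7 → close Ashgrove (overflow 12)
  25÷4 = 6 each, +1 to first 1
Round 3: Cedarfen=22 Dunmere=21 Fernhollow=17 Hollowpine=13 → close Dunmere (overflow 15)
  21÷3 = 7 each, +1 to first 0
Round 4: Cedarfen=29 Fernhollow=24 Hollowpine=20 → close Cedarfen (overflow 20)
  29÷2 = 14 each, +1 to first 1
Round 5: Fernhollow=39 Hollowpine=34 → close Fernhollow (overflow 24)
  39÷1 = 39 each, +1 to first 0

Closure order: Juniper, Ashgrove, Dunmere, Cedarfen, Fernhollow
Last habitat: Hollowpine with 73 animals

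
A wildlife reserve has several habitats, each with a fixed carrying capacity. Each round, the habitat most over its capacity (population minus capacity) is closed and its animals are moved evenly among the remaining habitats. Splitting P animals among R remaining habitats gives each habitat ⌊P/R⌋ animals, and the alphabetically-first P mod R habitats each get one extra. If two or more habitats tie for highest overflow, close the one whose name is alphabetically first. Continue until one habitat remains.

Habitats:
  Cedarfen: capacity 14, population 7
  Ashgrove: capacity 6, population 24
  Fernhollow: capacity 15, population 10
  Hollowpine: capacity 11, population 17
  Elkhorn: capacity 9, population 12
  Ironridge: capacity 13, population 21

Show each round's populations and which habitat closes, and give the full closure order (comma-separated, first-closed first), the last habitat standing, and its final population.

Closure order: Ashgrove, Ironridge, Hollowpine, Elkhorn, Cedarfen
Last habitat: Fernhollow with 91 animals

Round 1: Ashgrove=24 Cedarfen=7 Elkhorn=12 Fernhollow=10 Hollowpine=17 Ironridge=21 → close Ashgrove (overflow 18)
  24÷5 = 4 each, +1 to first 4
Round 2: Cedarfen=12 Elkhorn=17 Fernhollow=15 Hollowpine=22 Ironridge=25 → close Ironridge (overflow 12)
  25÷4 = 6 each, +1 to first 1
Round 3: Cedarfen=19 Elkhorn=23 Fernhollow=21 Hollowpine=28 → close Hollowpine (overflow 17)
  28÷3 = 9 each, +1 to first 1
Round 4: Cedarfen=29 Elkhorn=32 Fernhollow=30 → close Elkhorn (overflow 23)
  32÷2 = 16 each, +1 to first 0
Round 5: Cedarfen=45 Fernhollow=46 → close Cedarfen (overflow 31)
  45÷1 = 45 each, +1 to first 0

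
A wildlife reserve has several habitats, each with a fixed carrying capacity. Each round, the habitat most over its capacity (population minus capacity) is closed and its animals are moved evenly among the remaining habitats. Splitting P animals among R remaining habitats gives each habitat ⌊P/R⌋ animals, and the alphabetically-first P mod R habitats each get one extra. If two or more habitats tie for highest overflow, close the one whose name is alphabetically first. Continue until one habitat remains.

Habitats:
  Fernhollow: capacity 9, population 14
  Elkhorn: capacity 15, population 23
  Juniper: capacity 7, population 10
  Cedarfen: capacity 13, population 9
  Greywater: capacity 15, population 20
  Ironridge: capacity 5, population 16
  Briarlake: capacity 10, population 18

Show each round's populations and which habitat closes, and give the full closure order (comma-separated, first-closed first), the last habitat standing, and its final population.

Round 1: Briarlake=18 Cedarfen=9 Elkhorn=23 Fernhollow=14 Greywater=20 Ironridge=16 Juniper=10 → close Ironridge (overflow 11)
  16÷6 = 2 each, +1 to first 4
Round 2: Briarlake=21 Cedarfen=12 Elkhorn=26 Fernhollow=17 Greywater=22 Juniper=12 → close Briarlake (overflow 11)
  21÷5 = 4 each, +1 to first 1
Round 3: Cedarfen=17 Elkhorn=30 Fernhollow=21 Greywater=26 Juniper=16 → close Elkhorn (overflow 15)
  30÷4 = 7 each, +1 to first 2
Round 4: Cedarfen=25 Fernhollow=29 Greywater=33 Juniper=23 → close Fernhollow (overflow 20)
  29÷3 = 9 each, +1 to first 2
Round 5: Cedarfen=35 Greywater=43 Juniper=32 → close Greywater (overflow 28)
  43÷2 = 21 each, +1 to first 1
Round 6: Cedarfen=57 Juniper=53 → close Juniper (overflow 46)
  53÷1 = 53 each, +1 to first 0

Closure order: Ironridge, Briarlake, Elkhorn, Fernhollow, Greywater, Juniper
Last habitat: Cedarfen with 110 animals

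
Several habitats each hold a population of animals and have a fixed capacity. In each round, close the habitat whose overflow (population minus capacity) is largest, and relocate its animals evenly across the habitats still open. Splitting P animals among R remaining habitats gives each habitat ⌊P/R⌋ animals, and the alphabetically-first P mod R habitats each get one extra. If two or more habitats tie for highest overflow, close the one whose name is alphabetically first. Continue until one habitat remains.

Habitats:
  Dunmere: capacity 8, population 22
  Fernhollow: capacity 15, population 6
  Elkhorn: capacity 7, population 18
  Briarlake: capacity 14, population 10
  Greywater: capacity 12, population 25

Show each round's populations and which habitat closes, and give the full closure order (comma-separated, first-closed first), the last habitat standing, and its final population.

Closure order: Dunmere, Greywater, Elkhorn, Briarlake
Last habitat: Fernhollow with 81 animals

Round 1: Briarlake=10 Dunmere=22 Elkhorn=18 Fernhollow=6 Greywater=25 → close Dunmere (overflow 14)
  22÷4 = 5 each, +1 to first 2
Round 2: Briarlake=16 Elkhorn=24 Fernhollow=11 Greywater=30 → close Greywater (overflow 18)
  30÷3 = 10 each, +1 to first 0
Round 3: Briarlake=26 Elkhorn=34 Fernhollow=21 → close Elkhorn (overflow 27)
  34÷2 = 17 each, +1 to first 0
Round 4: Briarlake=43 Fernhollow=38 → close Briarlake (overflow 29)
  43÷1 = 43 each, +1 to first 0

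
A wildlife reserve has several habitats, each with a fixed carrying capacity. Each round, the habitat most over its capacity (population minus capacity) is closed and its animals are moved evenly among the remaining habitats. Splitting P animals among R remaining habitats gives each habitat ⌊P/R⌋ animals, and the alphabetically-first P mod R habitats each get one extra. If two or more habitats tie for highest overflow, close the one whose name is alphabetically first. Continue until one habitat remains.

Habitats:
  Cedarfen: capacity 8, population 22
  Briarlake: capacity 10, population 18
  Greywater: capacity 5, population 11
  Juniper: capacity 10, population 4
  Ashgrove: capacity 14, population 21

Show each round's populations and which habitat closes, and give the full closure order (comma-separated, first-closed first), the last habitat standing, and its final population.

Round 1: Ashgrove=21 Briarlake=18 Cedarfen=22 Greywater=11 Juniper=4 → close Cedarfen (overflow 14)
  22÷4 = 5 each, +1 to first 2
Round 2: Ashgrove=27 Briarlake=24 Greywater=16 Juniper=9 → close Briarlake (overflow 14)
  24÷3 = 8 each, +1 to first 0
Round 3: Ashgrove=35 Greywater=24 Juniper=17 → close Ashgrove (overflow 21)
  35÷2 = 17 each, +1 to first 1
Round 4: Greywater=42 Juniper=34 → close Greywater (overflow 37)
  42÷1 = 42 each, +1 to first 0

Closure order: Cedarfen, Briarlake, Ashgrove, Greywater
Last habitat: Juniper with 76 animals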